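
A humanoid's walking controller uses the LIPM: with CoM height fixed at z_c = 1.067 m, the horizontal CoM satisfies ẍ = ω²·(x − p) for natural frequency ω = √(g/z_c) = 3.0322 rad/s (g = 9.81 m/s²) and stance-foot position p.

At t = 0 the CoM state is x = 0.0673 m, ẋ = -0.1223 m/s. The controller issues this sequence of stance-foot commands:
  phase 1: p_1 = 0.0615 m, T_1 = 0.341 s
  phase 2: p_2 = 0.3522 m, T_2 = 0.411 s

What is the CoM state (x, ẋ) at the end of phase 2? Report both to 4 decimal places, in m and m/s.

phase 1: p=0.0615, T=0.341, ωT=1.033980, cosh=1.583913, sinh=1.228324; start (x,ẋ)=(0.067300, -0.122300) → end (x,ẋ)=(0.021144, -0.172110)
phase 2: p=0.3522, T=0.411, ωT=1.246234, cosh=1.882405, sinh=1.594819; start (x,ẋ)=(0.021144, -0.172110) → end (x,ẋ)=(-0.361505, -1.924906)

x = -0.3615, ẋ = -1.9249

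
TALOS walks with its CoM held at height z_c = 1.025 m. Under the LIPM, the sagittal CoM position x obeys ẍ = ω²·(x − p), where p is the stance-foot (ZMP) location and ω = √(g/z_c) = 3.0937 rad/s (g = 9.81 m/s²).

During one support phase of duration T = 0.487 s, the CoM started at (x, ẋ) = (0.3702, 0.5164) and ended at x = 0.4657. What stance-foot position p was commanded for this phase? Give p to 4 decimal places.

p = 0.5623

ωT = 3.0937·0.487 = 1.506632; cosh(ωT) = 2.366583, sinh(ωT) = 2.144927
x(T) = p + (x₀−p)·cosh(ωT) + (ẋ₀/ω)·sinh(ωT) ⇒ p·(1 − cosh) = x(T) − x₀·cosh − (ẋ₀/ω)·sinh
numerator   = 0.4657 − (0.3702)·2.366583 − (0.5164/3.0937)·2.144927 = -0.768440
denominator = 1 − 2.366583 = -1.366583
p = -0.768440 / -1.366583 = 0.5623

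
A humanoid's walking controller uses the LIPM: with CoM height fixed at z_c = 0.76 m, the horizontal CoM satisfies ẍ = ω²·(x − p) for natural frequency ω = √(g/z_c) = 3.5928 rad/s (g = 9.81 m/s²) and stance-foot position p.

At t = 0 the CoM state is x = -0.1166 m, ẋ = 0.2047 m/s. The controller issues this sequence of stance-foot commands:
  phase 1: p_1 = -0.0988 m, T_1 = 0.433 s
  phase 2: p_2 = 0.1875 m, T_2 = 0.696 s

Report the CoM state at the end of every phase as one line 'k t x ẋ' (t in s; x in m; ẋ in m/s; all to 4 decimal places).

phase 1: p=-0.0988, T=0.433, ωT=1.555682, cosh=2.474682, sinh=2.263637; start (x,ẋ)=(-0.116600, 0.204700) → end (x,ẋ)=(-0.013878, 0.361804)
phase 2: p=0.1875, T=0.696, ωT=2.500589, cosh=6.135853, sinh=6.053816; start (x,ẋ)=(-0.013878, 0.361804) → end (x,ẋ)=(-0.438495, -2.160039)

1 0.4330 -0.0139 0.3618
2 1.1290 -0.4385 -2.1600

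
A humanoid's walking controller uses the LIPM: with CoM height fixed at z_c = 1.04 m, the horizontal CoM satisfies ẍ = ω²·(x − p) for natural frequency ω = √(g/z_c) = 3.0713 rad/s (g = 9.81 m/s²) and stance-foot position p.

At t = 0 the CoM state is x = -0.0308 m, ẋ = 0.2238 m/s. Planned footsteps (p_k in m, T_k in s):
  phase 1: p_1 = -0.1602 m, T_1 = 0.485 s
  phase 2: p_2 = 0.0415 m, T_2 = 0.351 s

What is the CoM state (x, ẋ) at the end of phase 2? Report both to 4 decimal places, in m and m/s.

x = 1.0312, ẋ = 3.2372

phase 1: p=-0.1602, T=0.485, ωT=1.489580, cosh=2.330351, sinh=2.104884; start (x,ẋ)=(-0.030800, 0.223800) → end (x,ẋ)=(0.294726, 1.358068)
phase 2: p=0.0415, T=0.351, ωT=1.078026, cosh=1.639570, sinh=1.299303; start (x,ẋ)=(0.294726, 1.358068) → end (x,ẋ)=(1.031209, 3.237161)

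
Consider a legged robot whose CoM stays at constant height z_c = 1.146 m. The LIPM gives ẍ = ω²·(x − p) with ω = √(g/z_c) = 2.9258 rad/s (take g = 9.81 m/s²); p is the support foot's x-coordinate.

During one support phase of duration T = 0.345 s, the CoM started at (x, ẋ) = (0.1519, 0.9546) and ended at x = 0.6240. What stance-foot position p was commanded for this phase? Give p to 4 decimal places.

ωT = 2.9258·0.345 = 1.009401; cosh(ωT) = 1.554197, sinh(ωT) = 1.189760
x(T) = p + (x₀−p)·cosh(ωT) + (ẋ₀/ω)·sinh(ωT) ⇒ p·(1 − cosh) = x(T) − x₀·cosh − (ẋ₀/ω)·sinh
numerator   = 0.6240 − (0.1519)·1.554197 − (0.9546/2.9258)·1.189760 = -0.000265
denominator = 1 − 1.554197 = -0.554197
p = -0.000265 / -0.554197 = 0.0005

p = 0.0005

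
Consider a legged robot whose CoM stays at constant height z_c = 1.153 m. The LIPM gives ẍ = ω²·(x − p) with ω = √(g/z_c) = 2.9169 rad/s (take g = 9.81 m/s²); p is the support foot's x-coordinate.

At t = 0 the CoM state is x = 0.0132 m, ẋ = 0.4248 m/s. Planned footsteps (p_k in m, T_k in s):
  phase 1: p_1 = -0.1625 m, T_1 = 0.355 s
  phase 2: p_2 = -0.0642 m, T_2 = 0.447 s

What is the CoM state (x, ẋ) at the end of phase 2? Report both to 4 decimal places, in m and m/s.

x = 1.4097, ẋ = 4.3686

phase 1: p=-0.1625, T=0.355, ωT=1.035500, cosh=1.585781, sinh=1.230732; start (x,ẋ)=(0.013200, 0.424800) → end (x,ẋ)=(0.295358, 1.304389)
phase 2: p=-0.0642, T=0.447, ωT=1.303854, cosh=1.977475, sinh=1.705992; start (x,ẋ)=(0.295358, 1.304389) → end (x,ẋ)=(1.409708, 4.368632)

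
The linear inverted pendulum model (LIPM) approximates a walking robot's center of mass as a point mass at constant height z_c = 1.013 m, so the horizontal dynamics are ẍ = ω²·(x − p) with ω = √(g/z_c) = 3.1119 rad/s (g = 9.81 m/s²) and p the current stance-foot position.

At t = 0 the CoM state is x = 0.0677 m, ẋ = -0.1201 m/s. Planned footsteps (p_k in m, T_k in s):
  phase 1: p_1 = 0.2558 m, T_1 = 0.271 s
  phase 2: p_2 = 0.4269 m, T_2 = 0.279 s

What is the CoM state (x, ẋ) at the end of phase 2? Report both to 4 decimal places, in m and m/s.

x = -0.4540, ẋ = -2.4338

phase 1: p=0.2558, T=0.271, ωT=0.843325, cosh=1.377179, sinh=0.946902; start (x,ẋ)=(0.067700, -0.120100) → end (x,ẋ)=(-0.039792, -0.719667)
phase 2: p=0.4269, T=0.279, ωT=0.868220, cosh=1.401182, sinh=0.981484; start (x,ẋ)=(-0.039792, -0.719667) → end (x,ẋ)=(-0.454001, -2.433792)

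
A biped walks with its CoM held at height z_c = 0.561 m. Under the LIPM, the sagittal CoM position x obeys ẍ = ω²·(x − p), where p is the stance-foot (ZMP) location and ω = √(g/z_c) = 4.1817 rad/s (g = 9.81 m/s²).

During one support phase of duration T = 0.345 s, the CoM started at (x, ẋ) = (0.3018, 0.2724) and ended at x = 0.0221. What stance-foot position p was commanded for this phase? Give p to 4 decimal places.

ωT = 4.1817·0.345 = 1.442686; cosh(ωT) = 2.234171, sinh(ωT) = 1.997879
x(T) = p + (x₀−p)·cosh(ωT) + (ẋ₀/ω)·sinh(ωT) ⇒ p·(1 − cosh) = x(T) − x₀·cosh − (ẋ₀/ω)·sinh
numerator   = 0.0221 − (0.3018)·2.234171 − (0.2724/4.1817)·1.997879 = -0.782317
denominator = 1 − 2.234171 = -1.234171
p = -0.782317 / -1.234171 = 0.6339

p = 0.6339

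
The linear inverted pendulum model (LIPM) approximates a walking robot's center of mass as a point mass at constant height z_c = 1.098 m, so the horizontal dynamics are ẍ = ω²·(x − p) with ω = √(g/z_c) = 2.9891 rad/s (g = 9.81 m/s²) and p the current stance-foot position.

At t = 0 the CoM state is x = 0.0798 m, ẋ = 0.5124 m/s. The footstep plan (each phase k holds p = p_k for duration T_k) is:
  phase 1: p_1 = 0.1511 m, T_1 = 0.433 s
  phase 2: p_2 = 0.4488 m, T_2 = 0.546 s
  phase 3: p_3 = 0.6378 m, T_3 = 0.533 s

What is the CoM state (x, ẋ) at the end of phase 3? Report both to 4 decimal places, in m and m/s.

phase 1: p=0.1511, T=0.433, ωT=1.294280, cosh=1.961232, sinh=1.687137; start (x,ẋ)=(0.079800, 0.512400) → end (x,ẋ)=(0.300478, 0.645368)
phase 2: p=0.4488, T=0.546, ωT=1.632049, cosh=2.654935, sinh=2.459406; start (x,ẋ)=(0.300478, 0.645368) → end (x,ẋ)=(0.586018, 0.623034)
phase 3: p=0.6378, T=0.533, ωT=1.593190, cosh=2.561347, sinh=2.358071; start (x,ẋ)=(0.586018, 0.623034) → end (x,ẋ)=(0.996673, 1.230819)

x = 0.9967, ẋ = 1.2308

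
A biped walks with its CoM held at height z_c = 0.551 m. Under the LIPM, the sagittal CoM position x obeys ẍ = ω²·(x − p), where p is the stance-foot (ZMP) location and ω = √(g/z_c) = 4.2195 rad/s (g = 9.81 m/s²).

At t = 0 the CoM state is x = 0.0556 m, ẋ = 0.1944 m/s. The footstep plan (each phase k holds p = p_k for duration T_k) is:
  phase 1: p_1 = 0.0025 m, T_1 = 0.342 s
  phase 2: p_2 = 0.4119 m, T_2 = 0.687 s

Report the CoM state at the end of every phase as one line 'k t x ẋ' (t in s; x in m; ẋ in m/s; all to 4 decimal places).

1 0.3420 0.2133 0.8823
2 1.0290 0.4956 0.4480

phase 1: p=0.0025, T=0.342, ωT=1.443069, cosh=2.234935, sinh=1.998734; start (x,ẋ)=(0.055600, 0.194400) → end (x,ẋ)=(0.213260, 0.882299)
phase 2: p=0.4119, T=0.687, ωT=2.898797, cosh=9.103688, sinh=9.048598; start (x,ẋ)=(0.213260, 0.882299) → end (x,ẋ)=(0.495611, 0.447998)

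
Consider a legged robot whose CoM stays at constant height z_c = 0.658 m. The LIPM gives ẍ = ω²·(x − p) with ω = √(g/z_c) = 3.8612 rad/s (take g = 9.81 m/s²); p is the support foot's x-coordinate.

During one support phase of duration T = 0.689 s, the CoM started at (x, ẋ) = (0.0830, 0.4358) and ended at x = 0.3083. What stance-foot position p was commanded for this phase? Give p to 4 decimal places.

ωT = 3.8612·0.689 = 2.660367; cosh(ωT) = 7.185728, sinh(ωT) = 7.115806
x(T) = p + (x₀−p)·cosh(ωT) + (ẋ₀/ω)·sinh(ωT) ⇒ p·(1 − cosh) = x(T) − x₀·cosh − (ẋ₀/ω)·sinh
numerator   = 0.3083 − (0.0830)·7.185728 − (0.4358/3.8612)·7.115806 = -1.091251
denominator = 1 − 7.185728 = -6.185728
p = -1.091251 / -6.185728 = 0.1764

p = 0.1764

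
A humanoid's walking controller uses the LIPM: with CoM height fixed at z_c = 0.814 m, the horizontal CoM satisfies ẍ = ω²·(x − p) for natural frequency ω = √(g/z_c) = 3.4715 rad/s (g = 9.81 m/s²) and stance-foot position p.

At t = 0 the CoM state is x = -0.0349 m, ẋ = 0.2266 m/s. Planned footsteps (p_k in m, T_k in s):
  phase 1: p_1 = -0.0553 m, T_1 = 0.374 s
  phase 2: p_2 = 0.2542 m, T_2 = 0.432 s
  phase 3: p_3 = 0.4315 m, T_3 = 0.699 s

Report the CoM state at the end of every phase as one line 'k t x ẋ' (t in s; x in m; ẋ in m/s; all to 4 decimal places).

1 0.3740 0.0955 0.5660
2 0.8060 0.2280 0.1584
3 1.5050 -0.4729 -3.0632

phase 1: p=-0.0553, T=0.374, ωT=1.298341, cosh=1.968099, sinh=1.695115; start (x,ẋ)=(-0.034900, 0.226600) → end (x,ẋ)=(0.095497, 0.566017)
phase 2: p=0.2542, T=0.432, ωT=1.499688, cosh=2.351745, sinh=2.128546; start (x,ẋ)=(0.095497, 0.566017) → end (x,ẋ)=(0.228023, 0.158431)
phase 3: p=0.4315, T=0.699, ωT=2.426578, cosh=5.704211, sinh=5.615873; start (x,ẋ)=(0.228023, 0.158431) → end (x,ẋ)=(-0.472881, -3.063162)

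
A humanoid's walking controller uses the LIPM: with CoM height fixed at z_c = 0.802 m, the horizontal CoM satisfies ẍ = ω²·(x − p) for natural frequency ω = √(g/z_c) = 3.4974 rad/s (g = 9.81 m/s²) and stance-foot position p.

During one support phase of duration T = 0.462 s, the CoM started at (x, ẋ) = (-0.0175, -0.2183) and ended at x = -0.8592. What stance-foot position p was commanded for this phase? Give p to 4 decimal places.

p = 0.4102

ωT = 3.4974·0.462 = 1.615799; cosh(ωT) = 2.615319, sinh(ωT) = 2.416587
x(T) = p + (x₀−p)·cosh(ωT) + (ẋ₀/ω)·sinh(ωT) ⇒ p·(1 − cosh) = x(T) − x₀·cosh − (ẋ₀/ω)·sinh
numerator   = -0.8592 − (-0.0175)·2.615319 − (-0.2183/3.4974)·2.416587 = -0.662594
denominator = 1 − 2.615319 = -1.615319
p = -0.662594 / -1.615319 = 0.4102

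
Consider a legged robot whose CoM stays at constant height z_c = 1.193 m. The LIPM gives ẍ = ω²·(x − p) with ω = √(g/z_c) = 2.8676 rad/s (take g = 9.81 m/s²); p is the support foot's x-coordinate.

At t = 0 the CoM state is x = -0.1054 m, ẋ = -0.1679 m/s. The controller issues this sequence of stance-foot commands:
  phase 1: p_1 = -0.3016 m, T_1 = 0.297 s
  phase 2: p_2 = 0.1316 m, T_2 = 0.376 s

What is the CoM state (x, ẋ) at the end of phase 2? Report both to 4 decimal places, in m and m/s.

phase 1: p=-0.3016, T=0.297, ωT=0.851677, cosh=1.385136, sinh=0.958438; start (x,ẋ)=(-0.105400, -0.167900) → end (x,ẋ)=(-0.085953, 0.306675)
phase 2: p=0.1316, T=0.376, ωT=1.078218, cosh=1.639818, sinh=1.299617; start (x,ẋ)=(-0.085953, 0.306675) → end (x,ẋ)=(-0.086161, -0.307883)

x = -0.0862, ẋ = -0.3079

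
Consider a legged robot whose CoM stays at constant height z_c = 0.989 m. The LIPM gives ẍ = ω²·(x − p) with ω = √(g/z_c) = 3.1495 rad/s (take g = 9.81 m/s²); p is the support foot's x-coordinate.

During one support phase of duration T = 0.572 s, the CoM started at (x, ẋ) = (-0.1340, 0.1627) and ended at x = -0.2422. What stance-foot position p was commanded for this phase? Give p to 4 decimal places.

p = -0.0107

ωT = 3.1495·0.572 = 1.801514; cosh(ωT) = 3.111931, sinh(ωT) = 2.946882
x(T) = p + (x₀−p)·cosh(ωT) + (ẋ₀/ω)·sinh(ωT) ⇒ p·(1 − cosh) = x(T) − x₀·cosh − (ẋ₀/ω)·sinh
numerator   = -0.2422 − (-0.1340)·3.111931 − (0.1627/3.1495)·2.946882 = 0.022566
denominator = 1 − 3.111931 = -2.111931
p = 0.022566 / -2.111931 = -0.0107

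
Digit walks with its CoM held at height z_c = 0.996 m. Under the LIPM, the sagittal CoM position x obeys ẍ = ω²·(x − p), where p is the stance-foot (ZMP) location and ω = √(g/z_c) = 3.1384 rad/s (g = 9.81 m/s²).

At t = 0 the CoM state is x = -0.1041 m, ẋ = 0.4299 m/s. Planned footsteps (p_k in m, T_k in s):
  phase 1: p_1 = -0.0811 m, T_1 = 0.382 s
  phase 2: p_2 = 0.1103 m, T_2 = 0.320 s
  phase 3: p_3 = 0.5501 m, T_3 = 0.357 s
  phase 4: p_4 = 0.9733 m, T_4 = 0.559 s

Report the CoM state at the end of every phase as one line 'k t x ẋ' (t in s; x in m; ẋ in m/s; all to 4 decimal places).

phase 1: p=-0.0811, T=0.382, ωT=1.198869, cosh=1.808949, sinh=1.507414; start (x,ẋ)=(-0.104100, 0.429900) → end (x,ẋ)=(0.083781, 0.668857)
phase 2: p=0.1103, T=0.320, ωT=1.004288, cosh=1.548134, sinh=1.181829; start (x,ẋ)=(0.083781, 0.668857) → end (x,ẋ)=(0.321116, 0.937119)
phase 3: p=0.5501, T=0.357, ωT=1.120409, cosh=1.696127, sinh=1.369980; start (x,ẋ)=(0.321116, 0.937119) → end (x,ẋ)=(0.570788, 0.604948)
phase 4: p=0.9733, T=0.559, ωT=1.754366, cosh=2.976398, sinh=2.803381; start (x,ẋ)=(0.570788, 0.604948) → end (x,ẋ)=(0.315635, -1.740788)

1 0.3820 0.0838 0.6689
2 0.7020 0.3211 0.9371
3 1.0590 0.5708 0.6049
4 1.6180 0.3156 -1.7408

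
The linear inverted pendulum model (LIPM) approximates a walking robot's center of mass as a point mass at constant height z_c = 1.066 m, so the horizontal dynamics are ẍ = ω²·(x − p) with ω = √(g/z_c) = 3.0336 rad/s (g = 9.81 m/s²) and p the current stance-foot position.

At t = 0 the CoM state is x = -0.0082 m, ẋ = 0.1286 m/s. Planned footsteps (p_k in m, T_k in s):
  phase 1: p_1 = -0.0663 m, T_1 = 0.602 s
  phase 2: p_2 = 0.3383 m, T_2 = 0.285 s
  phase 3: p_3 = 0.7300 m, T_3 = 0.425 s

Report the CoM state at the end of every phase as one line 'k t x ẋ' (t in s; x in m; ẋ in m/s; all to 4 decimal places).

1 0.6020 0.2470 0.9428
2 0.8870 0.5142 1.0473
3 1.3120 0.8876 0.9468

phase 1: p=-0.0663, T=0.602, ωT=1.826227, cosh=3.185716, sinh=3.024696; start (x,ẋ)=(-0.008200, 0.128600) → end (x,ẋ)=(0.247013, 0.942792)
phase 2: p=0.3383, T=0.285, ωT=0.864576, cosh=1.397615, sinh=0.976385; start (x,ẋ)=(0.247013, 0.942792) → end (x,ẋ)=(0.514159, 1.047271)
phase 3: p=0.7300, T=0.425, ωT=1.289280, cosh=1.952820, sinh=1.677351; start (x,ẋ)=(0.514159, 1.047271) → end (x,ẋ)=(0.887564, 0.946846)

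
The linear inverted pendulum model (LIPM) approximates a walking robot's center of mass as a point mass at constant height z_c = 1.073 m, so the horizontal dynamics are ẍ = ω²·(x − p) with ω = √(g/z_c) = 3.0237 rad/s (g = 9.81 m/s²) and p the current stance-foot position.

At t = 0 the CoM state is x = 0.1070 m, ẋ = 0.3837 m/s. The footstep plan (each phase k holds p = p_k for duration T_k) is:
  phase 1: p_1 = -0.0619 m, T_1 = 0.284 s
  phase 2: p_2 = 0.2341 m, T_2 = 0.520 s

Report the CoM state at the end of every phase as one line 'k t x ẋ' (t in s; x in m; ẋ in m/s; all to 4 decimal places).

phase 1: p=-0.0619, T=0.284, ωT=0.858731, cosh=1.391931, sinh=0.968232; start (x,ẋ)=(0.107000, 0.383700) → end (x,ẋ)=(0.296063, 1.028563)
phase 2: p=0.2341, T=0.520, ωT=1.572324, cosh=2.512697, sinh=2.305135; start (x,ẋ)=(0.296063, 1.028563) → end (x,ẋ)=(1.173926, 3.016354)

1 0.2840 0.2961 1.0286
2 0.8040 1.1739 3.0164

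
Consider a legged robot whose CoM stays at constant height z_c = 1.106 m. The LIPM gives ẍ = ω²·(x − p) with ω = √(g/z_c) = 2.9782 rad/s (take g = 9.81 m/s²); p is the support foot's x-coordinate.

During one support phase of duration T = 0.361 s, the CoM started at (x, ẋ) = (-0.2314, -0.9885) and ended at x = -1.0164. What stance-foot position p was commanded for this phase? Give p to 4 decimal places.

p = 0.3274

ωT = 2.9782·0.361 = 1.075130; cosh(ωT) = 1.635814, sinh(ωT) = 1.294561
x(T) = p + (x₀−p)·cosh(ωT) + (ẋ₀/ω)·sinh(ωT) ⇒ p·(1 − cosh) = x(T) − x₀·cosh − (ẋ₀/ω)·sinh
numerator   = -1.0164 − (-0.2314)·1.635814 − (-0.9885/2.9782)·1.294561 = -0.208193
denominator = 1 − 1.635814 = -0.635814
p = -0.208193 / -0.635814 = 0.3274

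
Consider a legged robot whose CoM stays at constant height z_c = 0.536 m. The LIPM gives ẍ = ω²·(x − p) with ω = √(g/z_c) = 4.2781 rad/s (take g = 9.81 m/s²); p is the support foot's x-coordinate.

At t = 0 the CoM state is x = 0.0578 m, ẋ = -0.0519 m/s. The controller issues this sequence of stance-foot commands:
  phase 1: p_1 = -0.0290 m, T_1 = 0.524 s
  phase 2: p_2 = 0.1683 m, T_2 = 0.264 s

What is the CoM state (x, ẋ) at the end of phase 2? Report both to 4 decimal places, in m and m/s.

x = 0.9198, ẋ = 3.4731

phase 1: p=-0.0290, T=0.524, ωT=2.241724, cosh=4.757909, sinh=4.651634; start (x,ẋ)=(0.057800, -0.051900) → end (x,ẋ)=(0.327555, 1.480398)
phase 2: p=0.1683, T=0.264, ωT=1.129418, cosh=1.708539, sinh=1.385318; start (x,ẋ)=(0.327555, 1.480398) → end (x,ẋ)=(0.919770, 3.473147)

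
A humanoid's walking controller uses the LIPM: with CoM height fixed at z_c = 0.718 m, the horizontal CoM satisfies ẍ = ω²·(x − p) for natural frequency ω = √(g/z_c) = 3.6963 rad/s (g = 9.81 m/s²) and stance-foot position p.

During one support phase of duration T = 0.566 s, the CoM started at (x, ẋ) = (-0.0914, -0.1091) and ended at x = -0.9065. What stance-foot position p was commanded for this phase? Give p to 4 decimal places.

p = 0.1326

ωT = 3.6963·0.566 = 2.092106; cosh(ωT) = 4.112693, sinh(ωT) = 3.989266
x(T) = p + (x₀−p)·cosh(ωT) + (ẋ₀/ω)·sinh(ωT) ⇒ p·(1 − cosh) = x(T) − x₀·cosh − (ẋ₀/ω)·sinh
numerator   = -0.9065 − (-0.0914)·4.112693 − (-0.1091/3.6963)·3.989266 = -0.412853
denominator = 1 − 4.112693 = -3.112693
p = -0.412853 / -3.112693 = 0.1326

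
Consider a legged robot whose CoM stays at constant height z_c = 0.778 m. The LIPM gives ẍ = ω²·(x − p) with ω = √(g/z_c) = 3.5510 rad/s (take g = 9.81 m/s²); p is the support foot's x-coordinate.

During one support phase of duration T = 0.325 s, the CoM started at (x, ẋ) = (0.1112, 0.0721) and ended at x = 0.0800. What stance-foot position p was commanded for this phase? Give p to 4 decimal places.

ωT = 3.5510·0.325 = 1.154075; cosh(ωT) = 1.743219, sinh(ωT) = 1.427870
x(T) = p + (x₀−p)·cosh(ωT) + (ẋ₀/ω)·sinh(ωT) ⇒ p·(1 − cosh) = x(T) − x₀·cosh − (ẋ₀/ω)·sinh
numerator   = 0.0800 − (0.1112)·1.743219 − (0.0721/3.5510)·1.427870 = -0.142838
denominator = 1 − 1.743219 = -0.743219
p = -0.142838 / -0.743219 = 0.1922

p = 0.1922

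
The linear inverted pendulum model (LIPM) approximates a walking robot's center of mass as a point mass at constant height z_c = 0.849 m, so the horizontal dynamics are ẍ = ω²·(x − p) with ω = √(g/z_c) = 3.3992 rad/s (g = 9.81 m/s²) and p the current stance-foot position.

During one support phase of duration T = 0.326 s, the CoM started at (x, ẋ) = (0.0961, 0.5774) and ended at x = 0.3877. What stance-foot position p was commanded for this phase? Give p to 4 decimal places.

p = 0.0042

ωT = 3.3992·0.326 = 1.108139; cosh(ωT) = 1.679445, sinh(ωT) = 1.349272
x(T) = p + (x₀−p)·cosh(ωT) + (ẋ₀/ω)·sinh(ωT) ⇒ p·(1 − cosh) = x(T) − x₀·cosh − (ẋ₀/ω)·sinh
numerator   = 0.3877 − (0.0961)·1.679445 − (0.5774/3.3992)·1.349272 = -0.002887
denominator = 1 − 1.679445 = -0.679445
p = -0.002887 / -0.679445 = 0.0042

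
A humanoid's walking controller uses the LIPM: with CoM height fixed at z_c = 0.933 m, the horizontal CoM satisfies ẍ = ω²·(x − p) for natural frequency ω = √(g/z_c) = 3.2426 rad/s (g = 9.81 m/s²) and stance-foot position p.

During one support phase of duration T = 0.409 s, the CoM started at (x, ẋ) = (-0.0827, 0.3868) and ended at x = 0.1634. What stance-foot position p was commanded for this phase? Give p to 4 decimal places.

ωT = 3.2426·0.409 = 1.326223; cosh(ωT) = 2.016134, sinh(ωT) = 1.750656
x(T) = p + (x₀−p)·cosh(ωT) + (ẋ₀/ω)·sinh(ωT) ⇒ p·(1 − cosh) = x(T) − x₀·cosh − (ẋ₀/ω)·sinh
numerator   = 0.1634 − (-0.0827)·2.016134 − (0.3868/3.2426)·1.750656 = 0.121304
denominator = 1 − 2.016134 = -1.016134
p = 0.121304 / -1.016134 = -0.1194

p = -0.1194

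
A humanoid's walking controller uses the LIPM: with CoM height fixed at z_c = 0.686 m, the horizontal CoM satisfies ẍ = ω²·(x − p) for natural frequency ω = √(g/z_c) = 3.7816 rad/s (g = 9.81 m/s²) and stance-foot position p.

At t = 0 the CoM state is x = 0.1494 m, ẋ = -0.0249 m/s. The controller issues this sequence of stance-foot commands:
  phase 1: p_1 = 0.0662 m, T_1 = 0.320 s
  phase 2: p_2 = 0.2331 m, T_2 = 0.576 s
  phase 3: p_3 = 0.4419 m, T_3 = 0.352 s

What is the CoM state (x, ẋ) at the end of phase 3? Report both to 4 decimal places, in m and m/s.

phase 1: p=0.0662, T=0.320, ωT=1.210112, cosh=1.826012, sinh=1.527848; start (x,ẋ)=(0.149400, -0.024900) → end (x,ẋ)=(0.208064, 0.435238)
phase 2: p=0.2331, T=0.576, ωT=2.178202, cosh=4.471828, sinh=4.358583; start (x,ẋ)=(0.208064, 0.435238) → end (x,ẋ)=(0.622788, 1.533656)
phase 3: p=0.4419, T=0.352, ωT=1.331123, cosh=2.024737, sinh=1.760556; start (x,ẋ)=(0.622788, 1.533656) → end (x,ẋ)=(1.522158, 4.309554)

x = 1.5222, ẋ = 4.3096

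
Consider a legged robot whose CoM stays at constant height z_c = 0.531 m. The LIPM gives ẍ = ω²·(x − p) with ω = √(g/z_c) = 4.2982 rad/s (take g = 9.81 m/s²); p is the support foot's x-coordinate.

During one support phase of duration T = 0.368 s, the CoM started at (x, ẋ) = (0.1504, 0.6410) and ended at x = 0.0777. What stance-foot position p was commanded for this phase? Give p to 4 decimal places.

p = 0.4241

ωT = 4.2982·0.368 = 1.581738; cosh(ωT) = 2.534508, sinh(ωT) = 2.328891
x(T) = p + (x₀−p)·cosh(ωT) + (ẋ₀/ω)·sinh(ωT) ⇒ p·(1 − cosh) = x(T) − x₀·cosh − (ẋ₀/ω)·sinh
numerator   = 0.0777 − (0.1504)·2.534508 − (0.6410/4.2982)·2.328891 = -0.650803
denominator = 1 − 2.534508 = -1.534508
p = -0.650803 / -1.534508 = 0.4241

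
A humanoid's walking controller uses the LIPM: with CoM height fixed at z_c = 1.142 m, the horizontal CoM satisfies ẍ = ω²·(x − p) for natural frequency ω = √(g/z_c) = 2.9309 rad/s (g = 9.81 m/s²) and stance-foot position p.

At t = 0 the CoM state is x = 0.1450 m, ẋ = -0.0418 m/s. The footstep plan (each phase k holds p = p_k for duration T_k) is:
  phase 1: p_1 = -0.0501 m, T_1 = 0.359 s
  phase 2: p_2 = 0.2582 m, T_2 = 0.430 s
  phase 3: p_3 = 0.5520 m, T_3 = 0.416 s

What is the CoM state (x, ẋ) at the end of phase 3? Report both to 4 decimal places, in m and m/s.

x = 1.2525, ẋ = 2.3651

phase 1: p=-0.0501, T=0.359, ωT=1.052193, cosh=1.606548, sinh=1.257377; start (x,ẋ)=(0.145000, -0.041800) → end (x,ẋ)=(0.245405, 0.651838)
phase 2: p=0.2582, T=0.430, ωT=1.260287, cosh=1.905003, sinh=1.621430; start (x,ẋ)=(0.245405, 0.651838) → end (x,ẋ)=(0.594435, 1.180948)
phase 3: p=0.5520, T=0.416, ωT=1.219254, cosh=1.840057, sinh=1.544606; start (x,ẋ)=(0.594435, 1.180948) → end (x,ẋ)=(1.252451, 2.365118)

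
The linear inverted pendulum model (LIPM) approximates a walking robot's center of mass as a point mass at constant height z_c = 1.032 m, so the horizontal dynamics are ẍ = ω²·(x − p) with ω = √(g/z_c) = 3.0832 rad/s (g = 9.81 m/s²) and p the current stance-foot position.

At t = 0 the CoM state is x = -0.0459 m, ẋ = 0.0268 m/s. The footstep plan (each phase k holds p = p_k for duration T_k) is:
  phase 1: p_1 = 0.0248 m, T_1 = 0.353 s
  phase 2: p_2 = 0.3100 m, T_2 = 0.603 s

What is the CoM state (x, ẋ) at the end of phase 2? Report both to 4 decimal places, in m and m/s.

phase 1: p=0.0248, T=0.353, ωT=1.088370, cosh=1.653097, sinh=1.316332; start (x,ẋ)=(-0.045900, 0.026800) → end (x,ẋ)=(-0.080632, -0.242634)
phase 2: p=0.3100, T=0.603, ωT=1.859170, cosh=3.287103, sinh=3.131301; start (x,ẋ)=(-0.080632, -0.242634) → end (x,ẋ)=(-1.220467, -4.568892)

x = -1.2205, ẋ = -4.5689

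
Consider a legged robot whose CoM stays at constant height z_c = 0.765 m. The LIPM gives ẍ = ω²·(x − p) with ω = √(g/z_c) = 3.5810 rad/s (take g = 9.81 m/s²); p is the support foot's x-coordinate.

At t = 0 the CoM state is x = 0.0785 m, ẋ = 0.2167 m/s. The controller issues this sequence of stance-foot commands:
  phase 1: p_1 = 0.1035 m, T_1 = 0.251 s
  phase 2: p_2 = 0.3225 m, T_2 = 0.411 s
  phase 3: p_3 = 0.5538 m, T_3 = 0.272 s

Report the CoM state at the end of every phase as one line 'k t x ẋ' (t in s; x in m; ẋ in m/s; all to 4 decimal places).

phase 1: p=0.1035, T=0.251, ωT=0.898831, cosh=1.431887, sinh=1.024842; start (x,ẋ)=(0.078500, 0.216700) → end (x,ẋ)=(0.129720, 0.218541)
phase 2: p=0.3225, T=0.411, ωT=1.471791, cosh=2.293273, sinh=2.063759; start (x,ẋ)=(0.129720, 0.218541) → end (x,ẋ)=(0.006350, -0.923532)
phase 3: p=0.5538, T=0.272, ωT=0.974032, cosh=1.513080, sinh=1.135522; start (x,ẋ)=(0.006350, -0.923532) → end (x,ẋ)=(-0.567385, -3.623478)

1 0.2510 0.1297 0.2185
2 0.6620 0.0063 -0.9235
3 0.9340 -0.5674 -3.6235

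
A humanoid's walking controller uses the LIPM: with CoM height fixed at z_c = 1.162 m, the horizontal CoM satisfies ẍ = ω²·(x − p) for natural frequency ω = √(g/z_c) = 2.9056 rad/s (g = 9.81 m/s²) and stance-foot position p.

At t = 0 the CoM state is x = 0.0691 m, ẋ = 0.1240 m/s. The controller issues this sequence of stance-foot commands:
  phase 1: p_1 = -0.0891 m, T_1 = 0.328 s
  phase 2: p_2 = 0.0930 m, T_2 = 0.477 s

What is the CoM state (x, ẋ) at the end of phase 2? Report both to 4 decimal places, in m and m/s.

x = 0.7534, ẋ = 2.0187

phase 1: p=-0.0891, T=0.328, ωT=0.953037, cosh=1.489571, sinh=1.104003; start (x,ẋ)=(0.069100, 0.124000) → end (x,ẋ)=(0.193665, 0.692179)
phase 2: p=0.0930, T=0.477, ωT=1.385971, cosh=2.124394, sinh=1.874313; start (x,ẋ)=(0.193665, 0.692179) → end (x,ẋ)=(0.753355, 2.018683)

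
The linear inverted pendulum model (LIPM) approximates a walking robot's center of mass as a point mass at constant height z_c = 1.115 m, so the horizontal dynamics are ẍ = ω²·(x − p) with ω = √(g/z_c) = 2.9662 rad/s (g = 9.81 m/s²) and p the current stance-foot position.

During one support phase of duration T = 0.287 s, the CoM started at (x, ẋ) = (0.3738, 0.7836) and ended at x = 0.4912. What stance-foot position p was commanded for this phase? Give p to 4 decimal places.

ωT = 2.9662·0.287 = 0.851299; cosh(ωT) = 1.384774, sinh(ωT) = 0.957915
x(T) = p + (x₀−p)·cosh(ωT) + (ẋ₀/ω)·sinh(ωT) ⇒ p·(1 − cosh) = x(T) − x₀·cosh − (ẋ₀/ω)·sinh
numerator   = 0.4912 − (0.3738)·1.384774 − (0.7836/2.9662)·0.957915 = -0.279487
denominator = 1 − 1.384774 = -0.384774
p = -0.279487 / -0.384774 = 0.7264

p = 0.7264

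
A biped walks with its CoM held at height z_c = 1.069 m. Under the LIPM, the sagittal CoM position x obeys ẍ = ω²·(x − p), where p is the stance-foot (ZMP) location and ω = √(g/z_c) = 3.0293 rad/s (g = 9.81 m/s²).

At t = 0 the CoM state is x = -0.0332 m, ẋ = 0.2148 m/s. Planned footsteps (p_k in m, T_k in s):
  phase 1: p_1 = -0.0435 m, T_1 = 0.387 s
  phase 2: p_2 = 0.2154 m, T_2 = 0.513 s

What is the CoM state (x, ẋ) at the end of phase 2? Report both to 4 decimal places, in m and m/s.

phase 1: p=-0.0435, T=0.387, ωT=1.172339, cosh=1.769590, sinh=1.459948; start (x,ẋ)=(-0.033200, 0.214800) → end (x,ẋ)=(0.078248, 0.425661)
phase 2: p=0.2154, T=0.513, ωT=1.554031, cosh=2.470947, sinh=2.259553; start (x,ẋ)=(0.078248, 0.425661) → end (x,ẋ)=(0.194005, 0.112999)

x = 0.1940, ẋ = 0.1130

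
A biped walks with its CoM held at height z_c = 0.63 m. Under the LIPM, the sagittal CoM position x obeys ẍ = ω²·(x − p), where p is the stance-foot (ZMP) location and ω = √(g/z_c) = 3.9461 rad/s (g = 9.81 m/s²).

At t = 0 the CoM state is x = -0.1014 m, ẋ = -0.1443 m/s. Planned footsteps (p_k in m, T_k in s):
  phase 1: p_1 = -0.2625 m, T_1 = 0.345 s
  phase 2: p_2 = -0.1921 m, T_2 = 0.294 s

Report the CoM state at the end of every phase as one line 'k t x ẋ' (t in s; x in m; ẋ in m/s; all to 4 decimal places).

1 0.3450 0.0058 0.8587
2 0.6390 0.4676 2.6276

phase 1: p=-0.2625, T=0.345, ωT=1.361404, cosh=2.078985, sinh=1.822684; start (x,ẋ)=(-0.101400, -0.144300) → end (x,ẋ)=(0.005773, 0.858713)
phase 2: p=-0.1921, T=0.294, ωT=1.160153, cosh=1.751930, sinh=1.438492; start (x,ẋ)=(0.005773, 0.858713) → end (x,ẋ)=(0.467591, 2.627619)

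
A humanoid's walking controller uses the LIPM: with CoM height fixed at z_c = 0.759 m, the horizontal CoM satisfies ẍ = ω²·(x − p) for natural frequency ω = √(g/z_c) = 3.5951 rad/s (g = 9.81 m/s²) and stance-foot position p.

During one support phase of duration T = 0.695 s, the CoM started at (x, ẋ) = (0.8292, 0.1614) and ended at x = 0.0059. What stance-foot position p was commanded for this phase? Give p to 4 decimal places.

p = 1.0428

ωT = 3.5951·0.695 = 2.498594; cosh(ωT) = 6.123792, sinh(ωT) = 6.041592
x(T) = p + (x₀−p)·cosh(ωT) + (ẋ₀/ω)·sinh(ωT) ⇒ p·(1 − cosh) = x(T) − x₀·cosh − (ẋ₀/ω)·sinh
numerator   = 0.0059 − (0.8292)·6.123792 − (0.1614/3.5951)·6.041592 = -5.343182
denominator = 1 − 6.123792 = -5.123792
p = -5.343182 / -5.123792 = 1.0428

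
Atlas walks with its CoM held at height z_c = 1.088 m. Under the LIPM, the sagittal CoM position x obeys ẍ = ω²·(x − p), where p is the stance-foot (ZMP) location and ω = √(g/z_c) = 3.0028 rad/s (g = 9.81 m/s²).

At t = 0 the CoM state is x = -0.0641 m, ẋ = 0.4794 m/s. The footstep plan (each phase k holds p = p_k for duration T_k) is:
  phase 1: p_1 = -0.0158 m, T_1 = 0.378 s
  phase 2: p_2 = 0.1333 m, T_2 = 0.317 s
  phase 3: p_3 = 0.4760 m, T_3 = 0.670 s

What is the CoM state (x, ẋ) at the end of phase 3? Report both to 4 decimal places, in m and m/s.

phase 1: p=-0.0158, T=0.378, ωT=1.135058, cosh=1.716379, sinh=1.394976; start (x,ẋ)=(-0.064100, 0.479400) → end (x,ẋ)=(0.124008, 0.620512)
phase 2: p=0.1333, T=0.317, ωT=0.951888, cosh=1.488303, sinh=1.102292; start (x,ẋ)=(0.124008, 0.620512) → end (x,ẋ)=(0.347253, 0.892754)
phase 3: p=0.4760, T=0.670, ωT=2.011876, cosh=3.805535, sinh=3.671797; start (x,ẋ)=(0.347253, 0.892754) → end (x,ẋ)=(1.077701, 1.977886)

x = 1.0777, ẋ = 1.9779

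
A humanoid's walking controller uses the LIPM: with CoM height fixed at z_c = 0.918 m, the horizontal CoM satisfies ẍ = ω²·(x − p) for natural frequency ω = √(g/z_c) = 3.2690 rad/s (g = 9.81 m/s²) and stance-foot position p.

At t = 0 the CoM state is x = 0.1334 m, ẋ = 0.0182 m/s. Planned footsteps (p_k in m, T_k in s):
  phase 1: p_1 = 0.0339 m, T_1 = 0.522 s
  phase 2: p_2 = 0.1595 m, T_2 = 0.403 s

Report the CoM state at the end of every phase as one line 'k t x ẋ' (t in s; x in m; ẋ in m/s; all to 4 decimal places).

phase 1: p=0.0339, T=0.522, ωT=1.706418, cosh=2.845353, sinh=2.663839; start (x,ẋ)=(0.133400, 0.018200) → end (x,ẋ)=(0.331843, 0.918240)
phase 2: p=0.1595, T=0.403, ωT=1.317407, cosh=2.000778, sinh=1.732949; start (x,ẋ)=(0.331843, 0.918240) → end (x,ẋ)=(0.991095, 2.813523)

1 0.5220 0.3318 0.9182
2 0.9250 0.9911 2.8135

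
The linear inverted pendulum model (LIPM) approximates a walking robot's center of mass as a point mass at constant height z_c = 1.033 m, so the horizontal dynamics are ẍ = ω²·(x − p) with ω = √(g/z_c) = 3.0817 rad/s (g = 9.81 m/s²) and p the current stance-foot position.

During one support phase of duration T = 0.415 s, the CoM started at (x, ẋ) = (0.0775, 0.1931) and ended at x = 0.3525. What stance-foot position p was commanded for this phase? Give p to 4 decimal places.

ωT = 3.0817·0.415 = 1.278906; cosh(ωT) = 1.935524, sinh(ωT) = 1.657182
x(T) = p + (x₀−p)·cosh(ωT) + (ẋ₀/ω)·sinh(ωT) ⇒ p·(1 − cosh) = x(T) − x₀·cosh − (ẋ₀/ω)·sinh
numerator   = 0.3525 − (0.0775)·1.935524 − (0.1931/3.0817)·1.657182 = 0.098658
denominator = 1 − 1.935524 = -0.935524
p = 0.098658 / -0.935524 = -0.1055

p = -0.1055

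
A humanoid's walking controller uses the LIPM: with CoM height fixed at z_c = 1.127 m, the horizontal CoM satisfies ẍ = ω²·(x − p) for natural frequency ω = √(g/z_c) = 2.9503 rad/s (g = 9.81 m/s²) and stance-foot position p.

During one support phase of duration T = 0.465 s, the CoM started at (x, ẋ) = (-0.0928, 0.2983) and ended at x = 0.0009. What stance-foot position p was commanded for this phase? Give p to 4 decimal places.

p = -0.0083

ωT = 2.9503·0.465 = 1.371889; cosh(ωT) = 2.098210, sinh(ωT) = 1.844583
x(T) = p + (x₀−p)·cosh(ωT) + (ẋ₀/ω)·sinh(ωT) ⇒ p·(1 − cosh) = x(T) − x₀·cosh − (ẋ₀/ω)·sinh
numerator   = 0.0009 − (-0.0928)·2.098210 − (0.2983/2.9503)·1.844583 = 0.009111
denominator = 1 − 2.098210 = -1.098210
p = 0.009111 / -1.098210 = -0.0083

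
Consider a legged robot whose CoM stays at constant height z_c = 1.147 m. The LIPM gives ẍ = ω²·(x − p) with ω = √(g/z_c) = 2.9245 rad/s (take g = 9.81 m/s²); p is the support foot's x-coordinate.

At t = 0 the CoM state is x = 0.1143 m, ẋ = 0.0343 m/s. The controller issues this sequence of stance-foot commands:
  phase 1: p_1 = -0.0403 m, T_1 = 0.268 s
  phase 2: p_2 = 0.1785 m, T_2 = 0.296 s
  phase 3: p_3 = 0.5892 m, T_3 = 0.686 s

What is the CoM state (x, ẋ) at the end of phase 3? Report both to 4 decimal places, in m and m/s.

x = 0.3151, ẋ = -0.6146

phase 1: p=-0.0403, T=0.268, ωT=0.783766, cosh=1.323193, sinh=0.866510; start (x,ẋ)=(0.114300, 0.034300) → end (x,ẋ)=(0.174429, 0.437159)
phase 2: p=0.1785, T=0.296, ωT=0.865652, cosh=1.398666, sinh=0.977889; start (x,ẋ)=(0.174429, 0.437159) → end (x,ẋ)=(0.318982, 0.599795)
phase 3: p=0.5892, T=0.686, ωT=2.006207, cosh=3.784780, sinh=3.650282; start (x,ẋ)=(0.318982, 0.599795) → end (x,ẋ)=(0.315132, -0.614555)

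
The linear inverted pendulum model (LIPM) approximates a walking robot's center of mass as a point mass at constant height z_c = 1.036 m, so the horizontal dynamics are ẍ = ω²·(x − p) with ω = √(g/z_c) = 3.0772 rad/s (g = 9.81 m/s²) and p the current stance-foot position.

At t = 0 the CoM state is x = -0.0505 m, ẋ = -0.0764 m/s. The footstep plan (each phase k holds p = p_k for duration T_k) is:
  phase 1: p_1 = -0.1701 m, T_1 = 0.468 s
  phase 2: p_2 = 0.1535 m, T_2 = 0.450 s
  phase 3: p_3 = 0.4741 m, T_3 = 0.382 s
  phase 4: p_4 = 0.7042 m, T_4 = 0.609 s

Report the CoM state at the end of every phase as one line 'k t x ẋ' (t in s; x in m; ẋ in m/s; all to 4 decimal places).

1 0.4680 0.0470 0.5629
2 0.9180 0.2699 0.5813
3 1.3000 0.3887 0.1107
4 1.9090 -0.2332 -2.7185

phase 1: p=-0.1701, T=0.468, ωT=1.440130, cosh=2.229070, sinh=1.992173; start (x,ẋ)=(-0.050500, -0.076400) → end (x,ẋ)=(0.047036, 0.562885)
phase 2: p=0.1535, T=0.450, ωT=1.384740, cosh=2.122088, sinh=1.871699; start (x,ẋ)=(0.047036, 0.562885) → end (x,ẋ)=(0.269946, 0.581299)
phase 3: p=0.4741, T=0.382, ωT=1.175490, cosh=1.774199, sinh=1.465532; start (x,ẋ)=(0.269946, 0.581299) → end (x,ẋ)=(0.388737, 0.110661)
phase 4: p=0.7042, T=0.609, ωT=1.874015, cosh=3.333952, sinh=3.180446; start (x,ẋ)=(0.388737, 0.110661) → end (x,ẋ)=(-0.233164, -2.718453)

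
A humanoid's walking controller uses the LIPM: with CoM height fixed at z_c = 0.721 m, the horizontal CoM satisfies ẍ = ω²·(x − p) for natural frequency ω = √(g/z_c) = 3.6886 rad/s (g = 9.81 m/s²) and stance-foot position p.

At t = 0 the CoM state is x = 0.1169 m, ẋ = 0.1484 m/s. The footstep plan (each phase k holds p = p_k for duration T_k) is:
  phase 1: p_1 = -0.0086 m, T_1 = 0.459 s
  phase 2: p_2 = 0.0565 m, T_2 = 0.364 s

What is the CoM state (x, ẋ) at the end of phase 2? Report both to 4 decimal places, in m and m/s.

x = 1.6503, ẋ = 5.9266

phase 1: p=-0.0086, T=0.459, ωT=1.693067, cosh=2.810042, sinh=2.626088; start (x,ẋ)=(0.116900, 0.148400) → end (x,ẋ)=(0.449713, 1.632677)
phase 2: p=0.0565, T=0.364, ωT=1.342650, cosh=2.045166, sinh=1.784013; start (x,ẋ)=(0.449713, 1.632677) → end (x,ẋ)=(1.650340, 5.926639)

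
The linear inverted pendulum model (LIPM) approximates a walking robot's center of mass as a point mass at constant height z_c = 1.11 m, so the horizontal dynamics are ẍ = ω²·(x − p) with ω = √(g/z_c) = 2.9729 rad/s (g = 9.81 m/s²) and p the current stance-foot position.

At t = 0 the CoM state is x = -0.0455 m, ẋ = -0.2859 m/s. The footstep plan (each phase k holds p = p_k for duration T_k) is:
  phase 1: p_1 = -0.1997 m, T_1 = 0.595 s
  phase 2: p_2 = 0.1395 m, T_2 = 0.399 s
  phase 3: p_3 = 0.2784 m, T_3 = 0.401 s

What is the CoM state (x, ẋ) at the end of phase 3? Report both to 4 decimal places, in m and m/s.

phase 1: p=-0.1997, T=0.595, ωT=1.768876, cosh=3.017390, sinh=2.846865; start (x,ẋ)=(-0.045500, -0.285900) → end (x,ẋ)=(-0.008198, 0.442392)
phase 2: p=0.1395, T=0.399, ωT=1.186187, cosh=1.789978, sinh=1.484594; start (x,ẋ)=(-0.008198, 0.442392) → end (x,ẋ)=(0.096044, 0.139999)
phase 3: p=0.2784, T=0.401, ωT=1.192133, cosh=1.798836, sinh=1.495263; start (x,ẋ)=(0.096044, 0.139999) → end (x,ẋ)=(0.020785, -0.558787)

x = 0.0208, ẋ = -0.5588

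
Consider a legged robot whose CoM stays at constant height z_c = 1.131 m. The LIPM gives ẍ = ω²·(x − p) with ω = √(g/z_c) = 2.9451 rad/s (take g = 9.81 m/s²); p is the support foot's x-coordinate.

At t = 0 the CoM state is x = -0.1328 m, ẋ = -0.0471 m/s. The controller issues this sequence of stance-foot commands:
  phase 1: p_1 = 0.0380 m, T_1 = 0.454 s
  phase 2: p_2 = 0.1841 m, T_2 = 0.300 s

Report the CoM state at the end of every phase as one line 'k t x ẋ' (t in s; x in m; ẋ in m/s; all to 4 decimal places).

phase 1: p=0.0380, T=0.454, ωT=1.337075, cosh=2.035252, sinh=1.772639; start (x,ẋ)=(-0.132800, -0.047100) → end (x,ẋ)=(-0.337970, -0.987539)
phase 2: p=0.1841, T=0.300, ωT=0.883530, cosh=1.416373, sinh=1.003052; start (x,ẋ)=(-0.337970, -0.987539) → end (x,ẋ)=(-0.891685, -2.940965)

1 0.4540 -0.3380 -0.9875
2 0.7540 -0.8917 -2.9410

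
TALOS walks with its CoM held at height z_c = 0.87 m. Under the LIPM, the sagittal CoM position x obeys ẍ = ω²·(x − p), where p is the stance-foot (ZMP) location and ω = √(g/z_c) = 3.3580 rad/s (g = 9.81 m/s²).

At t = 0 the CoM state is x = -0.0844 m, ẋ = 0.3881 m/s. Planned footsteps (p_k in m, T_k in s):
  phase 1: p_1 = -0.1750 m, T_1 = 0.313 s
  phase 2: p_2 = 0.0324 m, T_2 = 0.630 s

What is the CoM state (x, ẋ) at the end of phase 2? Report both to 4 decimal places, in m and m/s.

phase 1: p=-0.1750, T=0.313, ωT=1.051054, cosh=1.605117, sinh=1.255548; start (x,ẋ)=(-0.084400, 0.388100) → end (x,ẋ)=(0.115533, 1.004927)
phase 2: p=0.0324, T=0.630, ωT=2.115540, cosh=4.207316, sinh=4.086748; start (x,ẋ)=(0.115533, 1.004927) → end (x,ẋ)=(1.605182, 5.368908)

x = 1.6052, ẋ = 5.3689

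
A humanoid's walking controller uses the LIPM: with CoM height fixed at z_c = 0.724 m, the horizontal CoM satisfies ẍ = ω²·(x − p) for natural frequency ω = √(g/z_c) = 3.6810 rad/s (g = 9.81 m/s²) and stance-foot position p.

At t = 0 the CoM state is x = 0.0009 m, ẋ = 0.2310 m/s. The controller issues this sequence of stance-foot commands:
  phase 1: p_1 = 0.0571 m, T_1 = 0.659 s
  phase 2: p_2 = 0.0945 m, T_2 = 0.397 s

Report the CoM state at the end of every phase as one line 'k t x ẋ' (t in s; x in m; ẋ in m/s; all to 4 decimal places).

1 0.6590 0.0889 0.1558
2 1.0560 0.1682 0.3120

phase 1: p=0.0571, T=0.659, ωT=2.425779, cosh=5.699723, sinh=5.611314; start (x,ẋ)=(0.000900, 0.231000) → end (x,ẋ)=(0.088912, 0.155811)
phase 2: p=0.0945, T=0.397, ωT=1.461357, cosh=2.271864, sinh=2.039943; start (x,ẋ)=(0.088912, 0.155811) → end (x,ẋ)=(0.168152, 0.312020)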